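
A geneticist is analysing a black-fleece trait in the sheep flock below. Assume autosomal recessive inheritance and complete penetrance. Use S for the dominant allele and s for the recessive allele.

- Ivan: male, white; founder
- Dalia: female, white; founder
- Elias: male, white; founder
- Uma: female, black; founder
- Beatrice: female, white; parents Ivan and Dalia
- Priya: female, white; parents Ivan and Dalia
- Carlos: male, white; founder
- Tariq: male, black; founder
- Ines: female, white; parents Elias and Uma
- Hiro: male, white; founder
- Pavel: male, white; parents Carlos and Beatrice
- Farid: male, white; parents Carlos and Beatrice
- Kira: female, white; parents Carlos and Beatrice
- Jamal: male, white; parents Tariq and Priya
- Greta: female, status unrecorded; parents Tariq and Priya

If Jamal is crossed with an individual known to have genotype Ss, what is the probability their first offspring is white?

3/4

Jamal is white so carries S and received s from Tariq (ss), so Jamal is Ss.
The cross gives 1/4 SS : 1/2 Ss : 1/4 ss, so P(offspring is white) = 3/4.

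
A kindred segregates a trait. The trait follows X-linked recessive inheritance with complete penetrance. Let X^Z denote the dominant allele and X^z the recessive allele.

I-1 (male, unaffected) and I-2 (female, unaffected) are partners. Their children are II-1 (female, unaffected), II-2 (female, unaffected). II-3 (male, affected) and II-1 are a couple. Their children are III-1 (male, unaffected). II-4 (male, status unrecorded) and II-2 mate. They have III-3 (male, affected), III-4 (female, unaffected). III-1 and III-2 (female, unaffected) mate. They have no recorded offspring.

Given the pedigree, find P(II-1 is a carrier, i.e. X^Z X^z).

I-1 is unaffected, so I-1 is X^Z Y.
I-2 is unaffected so carries Z and passed z to II-2 (X^Z X^z, whose Z came from I-1), so I-2 is X^Z X^z.
Their cross gives offspring ratios 1/2 X^Z X^Z : 1/2 X^Z X^z. Conditioning on II-1 being unaffected, P(X^Z X^z) = 1/2 / 1 = 1/2 before taking II-1's own offspring into account.
II-3 is affected, so II-3 is X^z Y.
Now use II-1's offspring. Probability of each recorded status — unaffected son III-1: 1/2 if II-1 is X^Z X^z, 1 if X^Z X^Z.
Bayes: P(X^Z X^z) = 1/2·1/2 / (1/2·1/2 + 1/2·1) = 1/3.

1/3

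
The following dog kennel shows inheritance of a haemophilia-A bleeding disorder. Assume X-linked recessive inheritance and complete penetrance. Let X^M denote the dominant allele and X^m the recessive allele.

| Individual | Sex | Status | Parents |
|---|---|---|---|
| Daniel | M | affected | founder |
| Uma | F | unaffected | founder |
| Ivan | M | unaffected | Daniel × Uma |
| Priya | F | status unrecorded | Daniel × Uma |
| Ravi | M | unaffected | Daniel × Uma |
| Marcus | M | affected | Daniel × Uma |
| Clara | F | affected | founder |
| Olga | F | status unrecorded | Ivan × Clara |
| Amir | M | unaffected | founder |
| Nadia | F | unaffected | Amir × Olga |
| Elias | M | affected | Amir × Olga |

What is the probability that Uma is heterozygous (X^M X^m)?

Uma is unaffected so carries M and passed m to Marcus (X^m Y), so Uma is X^M X^m, giving P(X^M X^m) = 1.

1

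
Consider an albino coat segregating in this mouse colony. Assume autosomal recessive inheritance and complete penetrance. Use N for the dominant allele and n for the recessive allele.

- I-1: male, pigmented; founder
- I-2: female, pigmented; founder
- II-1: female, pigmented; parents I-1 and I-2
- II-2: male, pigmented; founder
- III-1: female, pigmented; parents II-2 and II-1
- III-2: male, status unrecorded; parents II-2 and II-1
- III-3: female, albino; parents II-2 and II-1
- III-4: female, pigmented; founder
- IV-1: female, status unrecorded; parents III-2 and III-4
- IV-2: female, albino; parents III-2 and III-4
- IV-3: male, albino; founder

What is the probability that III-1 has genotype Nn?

2/3

II-2 is pigmented so carries N and passed n to III-3 (nn), so II-2 is Nn.
II-1 is pigmented so carries N and passed n to III-3 (nn), so II-1 is Nn.
Their cross gives offspring ratios 1/4 NN : 1/2 Nn : 1/4 nn. Conditioning on III-1 being pigmented, P(Nn) = 1/2 / 3/4 = 2/3.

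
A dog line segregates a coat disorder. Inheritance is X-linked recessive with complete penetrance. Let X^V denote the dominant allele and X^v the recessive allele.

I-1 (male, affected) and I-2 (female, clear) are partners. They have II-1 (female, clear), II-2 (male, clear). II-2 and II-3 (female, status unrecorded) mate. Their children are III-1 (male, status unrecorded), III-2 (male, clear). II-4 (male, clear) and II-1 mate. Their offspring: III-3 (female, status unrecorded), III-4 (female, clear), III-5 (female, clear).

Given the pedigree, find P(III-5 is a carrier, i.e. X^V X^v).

1/2

II-4 is clear, so II-4 is X^V Y.
II-1 is clear so carries V and received v from I-1 (X^v Y), so II-1 is X^V X^v.
Their cross gives offspring ratios 1/2 X^V X^V : 1/2 X^V X^v. Conditioning on III-5 being clear, P(X^V X^v) = 1/2 / 1 = 1/2.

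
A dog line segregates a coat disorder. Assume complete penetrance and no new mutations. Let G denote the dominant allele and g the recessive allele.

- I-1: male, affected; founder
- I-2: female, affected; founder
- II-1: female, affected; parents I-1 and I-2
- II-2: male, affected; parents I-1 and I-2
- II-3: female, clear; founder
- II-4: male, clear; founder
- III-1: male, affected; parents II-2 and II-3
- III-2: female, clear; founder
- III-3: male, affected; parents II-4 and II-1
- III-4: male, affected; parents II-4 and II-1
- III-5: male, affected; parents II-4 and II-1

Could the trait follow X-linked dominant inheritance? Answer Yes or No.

Under X-linked dominant, III-1 (affected, male) cannot arise from II-2 (affected) × II-3 (clear).

No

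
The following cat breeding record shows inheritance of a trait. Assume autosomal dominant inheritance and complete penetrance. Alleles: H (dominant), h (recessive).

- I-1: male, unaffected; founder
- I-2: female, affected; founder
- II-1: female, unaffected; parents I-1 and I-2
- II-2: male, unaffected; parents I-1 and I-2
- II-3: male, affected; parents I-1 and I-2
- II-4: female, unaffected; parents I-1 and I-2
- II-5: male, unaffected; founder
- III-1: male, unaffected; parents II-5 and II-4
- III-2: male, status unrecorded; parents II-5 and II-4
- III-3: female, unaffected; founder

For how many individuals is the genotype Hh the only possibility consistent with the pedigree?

2

Obligate heterozygotes: I-2 is affected so carries H and passed h to II-1 (hh), so I-2 is Hh; II-3 is affected so carries H and received h from I-1 (hh), so II-3 is Hh.
Every other individual is either homozygous by phenotype or has at least one consistent homozygous assignment, so the count is 2.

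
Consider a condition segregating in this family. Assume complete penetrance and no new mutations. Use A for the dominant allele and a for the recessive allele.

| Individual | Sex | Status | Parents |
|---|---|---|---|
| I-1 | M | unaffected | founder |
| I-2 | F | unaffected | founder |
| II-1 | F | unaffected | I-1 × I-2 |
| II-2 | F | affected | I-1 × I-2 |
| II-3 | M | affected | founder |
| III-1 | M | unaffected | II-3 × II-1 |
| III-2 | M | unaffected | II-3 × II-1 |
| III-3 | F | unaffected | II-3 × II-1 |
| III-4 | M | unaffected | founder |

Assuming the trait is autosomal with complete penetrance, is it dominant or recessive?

recessive

I-1 and I-2 are both unaffected yet have an affected child II-2. Under dominance, an affected child requires at least one affected parent, so the trait cannot be dominant.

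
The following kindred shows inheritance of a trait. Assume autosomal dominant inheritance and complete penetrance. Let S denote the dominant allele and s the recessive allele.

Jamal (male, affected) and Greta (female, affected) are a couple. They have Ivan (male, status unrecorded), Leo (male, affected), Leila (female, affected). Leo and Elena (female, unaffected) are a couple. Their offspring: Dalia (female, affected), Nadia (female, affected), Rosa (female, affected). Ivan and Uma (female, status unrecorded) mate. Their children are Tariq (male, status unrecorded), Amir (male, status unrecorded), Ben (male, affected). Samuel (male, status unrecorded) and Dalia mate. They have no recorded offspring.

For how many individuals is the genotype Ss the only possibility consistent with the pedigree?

3

Obligate heterozygotes: Dalia is affected so carries S and received s from Elena (ss), so Dalia is Ss; Nadia is affected so carries S and received s from Elena (ss), so Nadia is Ss; Rosa is affected so carries S and received s from Elena (ss), so Rosa is Ss.
Every other individual is either homozygous by phenotype or has at least one consistent homozygous assignment, so the count is 3.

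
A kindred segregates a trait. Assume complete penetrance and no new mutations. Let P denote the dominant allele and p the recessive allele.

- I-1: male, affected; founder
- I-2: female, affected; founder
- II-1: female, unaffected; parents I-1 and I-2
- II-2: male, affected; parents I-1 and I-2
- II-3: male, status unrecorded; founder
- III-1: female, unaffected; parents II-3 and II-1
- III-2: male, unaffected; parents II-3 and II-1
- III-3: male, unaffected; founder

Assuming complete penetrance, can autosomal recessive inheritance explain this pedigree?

No

Under autosomal recessive, II-1 (unaffected, female) cannot arise from I-1 (affected) × I-2 (affected).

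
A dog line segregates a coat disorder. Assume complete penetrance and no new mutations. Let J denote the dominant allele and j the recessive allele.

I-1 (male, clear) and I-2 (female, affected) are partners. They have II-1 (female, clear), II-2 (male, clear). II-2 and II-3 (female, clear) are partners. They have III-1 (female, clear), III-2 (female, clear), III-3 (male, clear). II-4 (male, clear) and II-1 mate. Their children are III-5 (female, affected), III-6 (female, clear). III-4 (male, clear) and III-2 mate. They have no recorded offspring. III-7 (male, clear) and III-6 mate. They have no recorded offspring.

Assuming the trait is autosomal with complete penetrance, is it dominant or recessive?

recessive

II-4 and II-1 are both clear yet have an affected child III-5. Under dominance, an affected child requires at least one affected parent, so the trait cannot be dominant.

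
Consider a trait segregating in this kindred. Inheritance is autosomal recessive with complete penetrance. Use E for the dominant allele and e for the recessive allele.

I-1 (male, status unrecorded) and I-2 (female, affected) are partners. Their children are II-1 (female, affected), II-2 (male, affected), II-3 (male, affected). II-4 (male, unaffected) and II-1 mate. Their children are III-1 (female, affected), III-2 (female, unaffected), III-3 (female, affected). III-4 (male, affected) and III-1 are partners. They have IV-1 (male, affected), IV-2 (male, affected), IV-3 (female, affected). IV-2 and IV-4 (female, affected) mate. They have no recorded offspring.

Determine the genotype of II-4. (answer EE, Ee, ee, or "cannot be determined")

From phenotype alone, II-4 is EE or Ee.
II-4 is unaffected so carries E and passed e to III-1 (ee), so II-4 is Ee.

Ee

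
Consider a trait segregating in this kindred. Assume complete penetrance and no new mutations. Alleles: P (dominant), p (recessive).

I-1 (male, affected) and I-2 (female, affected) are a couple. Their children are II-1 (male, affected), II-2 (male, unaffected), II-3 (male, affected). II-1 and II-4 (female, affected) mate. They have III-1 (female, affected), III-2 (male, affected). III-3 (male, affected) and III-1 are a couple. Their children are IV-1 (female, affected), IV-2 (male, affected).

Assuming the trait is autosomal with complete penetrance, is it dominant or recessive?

I-1 and I-2 are both affected yet have an unaffected child II-2. Under a recessive model two affected parents are homozygous and every child would be affected, so the trait cannot be recessive.

dominant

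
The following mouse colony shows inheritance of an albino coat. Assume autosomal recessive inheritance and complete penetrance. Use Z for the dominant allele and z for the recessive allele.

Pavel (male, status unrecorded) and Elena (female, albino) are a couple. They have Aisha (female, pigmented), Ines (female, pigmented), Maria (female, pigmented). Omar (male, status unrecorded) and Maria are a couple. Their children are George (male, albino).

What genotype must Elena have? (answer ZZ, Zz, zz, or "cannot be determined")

Elena is albino, so Elena is zz.

zz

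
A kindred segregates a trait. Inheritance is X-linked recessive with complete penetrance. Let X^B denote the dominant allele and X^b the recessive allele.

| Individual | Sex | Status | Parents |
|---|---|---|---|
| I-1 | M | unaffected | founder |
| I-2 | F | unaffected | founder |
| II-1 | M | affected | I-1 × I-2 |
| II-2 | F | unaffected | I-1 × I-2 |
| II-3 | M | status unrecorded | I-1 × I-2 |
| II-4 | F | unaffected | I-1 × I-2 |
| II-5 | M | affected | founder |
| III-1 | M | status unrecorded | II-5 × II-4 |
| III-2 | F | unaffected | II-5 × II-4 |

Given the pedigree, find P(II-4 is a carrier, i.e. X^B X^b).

I-1 is unaffected, so I-1 is X^B Y.
I-2 is unaffected so carries B and passed b to II-1 (X^b Y), so I-2 is X^B X^b.
Their cross gives offspring ratios 1/2 X^B X^B : 1/2 X^B X^b. Conditioning on II-4 being unaffected, P(X^B X^b) = 1/2 / 1 = 1/2 before taking II-4's own offspring into account.
II-5 is affected, so II-5 is X^b Y.
Now use II-4's offspring. Probability of each recorded status — unaffected daughter III-2: 1/2 if II-4 is X^B X^b, 1 if X^B X^B. (III-1: equally likely either way, so uninformative.)
Bayes: P(X^B X^b) = 1/2·1/2 / (1/2·1/2 + 1/2·1) = 1/3.

1/3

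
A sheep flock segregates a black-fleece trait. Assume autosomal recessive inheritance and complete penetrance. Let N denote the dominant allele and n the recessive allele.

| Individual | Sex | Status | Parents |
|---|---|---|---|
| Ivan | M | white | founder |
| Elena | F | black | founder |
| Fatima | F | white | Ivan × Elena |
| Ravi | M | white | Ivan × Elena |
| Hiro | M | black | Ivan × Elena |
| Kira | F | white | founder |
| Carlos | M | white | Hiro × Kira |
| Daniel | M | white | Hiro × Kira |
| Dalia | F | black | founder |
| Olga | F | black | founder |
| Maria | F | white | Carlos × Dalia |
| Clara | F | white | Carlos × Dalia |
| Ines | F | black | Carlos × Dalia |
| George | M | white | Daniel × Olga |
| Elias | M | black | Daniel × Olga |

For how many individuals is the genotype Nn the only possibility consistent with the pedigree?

8

Obligate heterozygotes: Ivan is white so carries N and passed n to Hiro (nn), so Ivan is Nn; Fatima is white so carries N and received n from Elena (nn), so Fatima is Nn; Ravi is white so carries N and received n from Elena (nn), so Ravi is Nn; Carlos is white so carries N and received n from Hiro (nn), so Carlos is Nn; Daniel is white so carries N and received n from Hiro (nn), so Daniel is Nn; Maria is white so carries N and received n from Dalia (nn), so Maria is Nn; Clara is white so carries N and received n from Dalia (nn), so Clara is Nn; George is white so carries N and received n from Olga (nn), so George is Nn.
Every other individual is either homozygous by phenotype or has at least one consistent homozygous assignment, so the count is 8.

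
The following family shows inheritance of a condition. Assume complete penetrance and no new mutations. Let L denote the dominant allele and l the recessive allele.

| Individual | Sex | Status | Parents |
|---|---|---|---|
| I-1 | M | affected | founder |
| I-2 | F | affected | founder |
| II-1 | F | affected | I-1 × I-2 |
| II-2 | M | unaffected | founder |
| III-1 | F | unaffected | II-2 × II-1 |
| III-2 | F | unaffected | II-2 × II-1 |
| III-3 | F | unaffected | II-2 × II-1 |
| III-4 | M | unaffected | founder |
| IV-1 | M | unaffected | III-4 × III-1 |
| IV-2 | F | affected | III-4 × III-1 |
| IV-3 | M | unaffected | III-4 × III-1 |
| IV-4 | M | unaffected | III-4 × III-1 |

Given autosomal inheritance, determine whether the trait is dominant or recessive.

recessive

III-4 and III-1 are both unaffected yet have an affected child IV-2. Under dominance, an affected child requires at least one affected parent, so the trait cannot be dominant.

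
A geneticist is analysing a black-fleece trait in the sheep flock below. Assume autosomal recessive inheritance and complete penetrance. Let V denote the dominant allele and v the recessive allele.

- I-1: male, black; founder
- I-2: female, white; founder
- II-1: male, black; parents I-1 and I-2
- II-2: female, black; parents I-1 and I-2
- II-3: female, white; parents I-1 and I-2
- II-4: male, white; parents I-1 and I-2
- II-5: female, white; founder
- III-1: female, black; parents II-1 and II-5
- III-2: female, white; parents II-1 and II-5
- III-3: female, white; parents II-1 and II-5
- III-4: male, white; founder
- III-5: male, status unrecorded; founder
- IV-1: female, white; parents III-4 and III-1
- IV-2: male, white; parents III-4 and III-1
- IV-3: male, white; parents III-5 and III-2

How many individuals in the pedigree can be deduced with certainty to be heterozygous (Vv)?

Obligate heterozygotes: I-2 is white so carries V and passed v to II-1 (vv), so I-2 is Vv; II-3 is white so carries V and received v from I-1 (vv), so II-3 is Vv; II-4 is white so carries V and received v from I-1 (vv), so II-4 is Vv; II-5 is white so carries V and passed v to III-1 (vv), so II-5 is Vv; III-2 is white so carries V and received v from II-1 (vv), so III-2 is Vv; III-3 is white so carries V and received v from II-1 (vv), so III-3 is Vv; IV-1 is white so carries V and received v from III-1 (vv), so IV-1 is Vv; IV-2 is white so carries V and received v from III-1 (vv), so IV-2 is Vv.
Every other individual is either homozygous by phenotype or has at least one consistent homozygous assignment, so the count is 8.

8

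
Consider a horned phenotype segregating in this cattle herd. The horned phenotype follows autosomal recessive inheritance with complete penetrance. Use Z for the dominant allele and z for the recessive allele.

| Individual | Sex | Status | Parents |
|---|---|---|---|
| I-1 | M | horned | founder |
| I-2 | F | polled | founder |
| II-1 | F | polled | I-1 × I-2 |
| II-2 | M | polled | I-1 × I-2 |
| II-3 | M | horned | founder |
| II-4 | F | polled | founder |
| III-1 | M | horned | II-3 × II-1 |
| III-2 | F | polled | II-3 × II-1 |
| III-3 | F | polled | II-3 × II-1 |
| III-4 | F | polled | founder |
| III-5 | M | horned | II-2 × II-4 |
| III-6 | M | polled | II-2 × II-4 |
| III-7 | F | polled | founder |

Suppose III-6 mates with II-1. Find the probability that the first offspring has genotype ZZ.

II-2 is polled so carries Z and received z from I-1 (zz), so II-2 is Zz.
II-4 is polled so carries Z and passed z to III-5 (zz), so II-4 is Zz.
III-6 is a polled offspring of II-2 (Zz) × II-4 (Zz), whose cross gives 1/4 ZZ : 1/2 Zz : 1/4 zz; conditioning on being polled, III-6 is ZZ with probability 1/3, Zz with probability 2/3.
II-1 is polled so carries Z and received z from I-1 (zz), so II-1 is Zz.
Summing over parental genotype combinations, P(offspring has genotype ZZ) = 1/3·1/2 + 2/3·1/4 = 1/3.

1/3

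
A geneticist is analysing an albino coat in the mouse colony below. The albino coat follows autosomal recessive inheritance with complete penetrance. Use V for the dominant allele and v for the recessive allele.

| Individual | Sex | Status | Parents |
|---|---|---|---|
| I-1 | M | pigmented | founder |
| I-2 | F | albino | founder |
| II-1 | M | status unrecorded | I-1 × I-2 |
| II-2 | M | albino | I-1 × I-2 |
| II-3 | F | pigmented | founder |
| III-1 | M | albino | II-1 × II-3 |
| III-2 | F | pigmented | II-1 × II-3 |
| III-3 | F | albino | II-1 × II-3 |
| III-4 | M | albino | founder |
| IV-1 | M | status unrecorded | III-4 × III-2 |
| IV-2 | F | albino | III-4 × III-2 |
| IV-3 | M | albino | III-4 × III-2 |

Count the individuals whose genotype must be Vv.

3

Obligate heterozygotes: I-1 is pigmented so carries V and passed v to II-2 (vv), so I-1 is Vv; II-3 is pigmented so carries V and passed v to III-1 (vv), so II-3 is Vv; III-2 is pigmented so carries V and passed v to IV-2 (vv), so III-2 is Vv.
Every other individual is either homozygous by phenotype or has at least one consistent homozygous assignment, so the count is 3.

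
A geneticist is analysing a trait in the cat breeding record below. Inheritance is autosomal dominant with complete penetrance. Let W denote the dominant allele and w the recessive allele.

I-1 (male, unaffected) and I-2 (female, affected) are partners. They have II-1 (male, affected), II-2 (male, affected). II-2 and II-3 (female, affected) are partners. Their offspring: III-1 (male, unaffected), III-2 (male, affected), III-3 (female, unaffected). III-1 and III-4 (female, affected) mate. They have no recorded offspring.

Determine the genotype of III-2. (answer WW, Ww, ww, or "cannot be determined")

III-2's phenotype allows WW or Ww, and no parent or child forces a single allele at both positions; consistent genotype assignments exist with III-2 as WW or Ww.

cannot be determined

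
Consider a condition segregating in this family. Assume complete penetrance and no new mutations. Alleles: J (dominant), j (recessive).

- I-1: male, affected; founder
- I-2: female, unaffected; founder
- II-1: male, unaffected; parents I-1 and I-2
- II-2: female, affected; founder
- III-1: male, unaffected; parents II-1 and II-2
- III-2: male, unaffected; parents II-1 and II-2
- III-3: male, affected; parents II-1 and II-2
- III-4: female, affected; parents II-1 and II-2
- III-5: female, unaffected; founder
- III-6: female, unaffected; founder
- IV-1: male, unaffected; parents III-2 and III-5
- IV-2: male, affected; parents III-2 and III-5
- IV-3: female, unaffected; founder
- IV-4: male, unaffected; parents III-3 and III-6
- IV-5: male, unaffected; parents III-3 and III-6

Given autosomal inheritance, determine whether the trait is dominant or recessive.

recessive

III-2 and III-5 are both unaffected yet have an affected child IV-2. Under dominance, an affected child requires at least one affected parent, so the trait cannot be dominant.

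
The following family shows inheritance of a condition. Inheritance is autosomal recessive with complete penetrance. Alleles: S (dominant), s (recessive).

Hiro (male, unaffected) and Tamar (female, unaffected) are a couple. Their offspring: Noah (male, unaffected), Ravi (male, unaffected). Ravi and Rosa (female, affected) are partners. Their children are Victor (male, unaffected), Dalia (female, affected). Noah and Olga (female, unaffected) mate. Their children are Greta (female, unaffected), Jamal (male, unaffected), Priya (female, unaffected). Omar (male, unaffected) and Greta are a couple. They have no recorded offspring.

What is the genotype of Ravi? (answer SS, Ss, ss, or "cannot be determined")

From phenotype alone, Ravi is SS or Ss.
Ravi is unaffected so carries S and passed s to Dalia (ss), so Ravi is Ss.

Ss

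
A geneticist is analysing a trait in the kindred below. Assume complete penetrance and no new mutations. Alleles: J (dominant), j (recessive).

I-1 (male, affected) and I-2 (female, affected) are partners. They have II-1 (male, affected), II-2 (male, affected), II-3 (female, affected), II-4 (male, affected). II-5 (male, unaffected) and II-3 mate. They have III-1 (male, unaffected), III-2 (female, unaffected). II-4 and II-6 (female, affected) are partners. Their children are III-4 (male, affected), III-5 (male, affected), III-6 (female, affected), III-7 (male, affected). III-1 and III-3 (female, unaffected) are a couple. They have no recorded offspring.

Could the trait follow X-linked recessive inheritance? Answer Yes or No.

Under X-linked recessive, III-1 (unaffected, male) cannot arise from II-5 (unaffected) × II-3 (affected).

No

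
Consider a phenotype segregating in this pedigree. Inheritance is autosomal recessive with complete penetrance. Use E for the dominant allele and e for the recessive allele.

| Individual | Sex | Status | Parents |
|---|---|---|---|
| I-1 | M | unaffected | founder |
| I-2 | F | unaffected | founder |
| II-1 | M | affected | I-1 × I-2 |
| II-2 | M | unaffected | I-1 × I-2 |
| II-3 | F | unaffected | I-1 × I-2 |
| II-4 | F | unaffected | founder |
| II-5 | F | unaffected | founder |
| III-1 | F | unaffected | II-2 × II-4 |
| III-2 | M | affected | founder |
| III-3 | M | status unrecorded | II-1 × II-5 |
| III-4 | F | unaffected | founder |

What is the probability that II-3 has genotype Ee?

I-1 is unaffected so carries E and passed e to II-1 (ee), so I-1 is Ee.
I-2 is unaffected so carries E and passed e to II-1 (ee), so I-2 is Ee.
Their cross gives offspring ratios 1/4 EE : 1/2 Ee : 1/4 ee. Conditioning on II-3 being unaffected, P(Ee) = 1/2 / 3/4 = 2/3.

2/3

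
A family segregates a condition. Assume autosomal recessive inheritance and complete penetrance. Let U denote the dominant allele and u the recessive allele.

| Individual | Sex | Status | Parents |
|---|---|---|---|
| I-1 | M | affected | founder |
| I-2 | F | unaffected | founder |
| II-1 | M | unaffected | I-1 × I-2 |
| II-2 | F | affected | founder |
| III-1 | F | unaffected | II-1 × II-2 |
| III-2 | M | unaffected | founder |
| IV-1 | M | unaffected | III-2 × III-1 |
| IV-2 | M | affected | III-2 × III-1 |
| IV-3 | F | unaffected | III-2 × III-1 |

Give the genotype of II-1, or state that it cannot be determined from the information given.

From phenotype alone, II-1 is UU or Uu.
II-1 is unaffected so carries U and received u from I-1 (uu), so II-1 is Uu.

Uu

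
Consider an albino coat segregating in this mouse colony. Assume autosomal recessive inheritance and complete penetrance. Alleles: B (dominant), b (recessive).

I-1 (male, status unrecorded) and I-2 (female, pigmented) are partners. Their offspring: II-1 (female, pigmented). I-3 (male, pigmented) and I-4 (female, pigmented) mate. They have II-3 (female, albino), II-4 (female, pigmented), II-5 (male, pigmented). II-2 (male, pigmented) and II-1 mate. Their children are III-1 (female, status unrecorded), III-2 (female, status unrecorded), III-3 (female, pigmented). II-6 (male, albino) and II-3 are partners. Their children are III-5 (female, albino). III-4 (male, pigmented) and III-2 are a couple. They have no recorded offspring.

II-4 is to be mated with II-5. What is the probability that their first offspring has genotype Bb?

4/9

I-3 is pigmented so carries B and passed b to II-3 (bb), so I-3 is Bb.
I-4 is pigmented so carries B and passed b to II-3 (bb), so I-4 is Bb.
II-4 is a pigmented offspring of I-3 (Bb) × I-4 (Bb), whose cross gives 1/4 BB : 1/2 Bb : 1/4 bb; conditioning on being pigmented, II-4 is BB with probability 1/3, Bb with probability 2/3.
II-5 is a pigmented offspring of I-3 (Bb) × I-4 (Bb), whose cross gives 1/4 BB : 1/2 Bb : 1/4 bb; conditioning on being pigmented, II-5 is BB with probability 1/3, Bb with probability 2/3.
Summing over parental genotype combinations, P(offspring has genotype Bb) = 2/9·1/2 + 2/9·1/2 + 4/9·1/2 = 4/9.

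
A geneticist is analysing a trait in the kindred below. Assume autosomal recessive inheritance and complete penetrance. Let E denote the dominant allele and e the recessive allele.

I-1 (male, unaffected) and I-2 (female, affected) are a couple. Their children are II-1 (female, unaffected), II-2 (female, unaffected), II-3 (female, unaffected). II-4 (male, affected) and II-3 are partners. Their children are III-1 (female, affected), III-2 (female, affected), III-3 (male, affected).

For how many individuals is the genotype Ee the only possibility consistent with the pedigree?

3

Obligate heterozygotes: II-1 is unaffected so carries E and received e from I-2 (ee), so II-1 is Ee; II-2 is unaffected so carries E and received e from I-2 (ee), so II-2 is Ee; II-3 is unaffected so carries E and received e from I-2 (ee), so II-3 is Ee.
Every other individual is either homozygous by phenotype or has at least one consistent homozygous assignment, so the count is 3.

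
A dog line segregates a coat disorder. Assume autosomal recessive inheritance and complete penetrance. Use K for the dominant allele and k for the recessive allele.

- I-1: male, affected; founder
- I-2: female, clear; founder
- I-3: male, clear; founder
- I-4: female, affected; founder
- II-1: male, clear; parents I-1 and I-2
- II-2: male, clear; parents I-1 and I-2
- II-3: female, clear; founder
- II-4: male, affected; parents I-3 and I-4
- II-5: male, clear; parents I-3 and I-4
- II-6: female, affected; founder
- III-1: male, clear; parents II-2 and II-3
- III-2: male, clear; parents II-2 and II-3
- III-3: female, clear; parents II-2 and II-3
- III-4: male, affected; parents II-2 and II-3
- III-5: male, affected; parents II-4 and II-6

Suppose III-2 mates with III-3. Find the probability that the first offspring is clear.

8/9

II-2 is clear so carries K and received k from I-1 (kk), so II-2 is Kk.
II-3 is clear so carries K and passed k to III-4 (kk), so II-3 is Kk.
III-2 is a clear offspring of II-2 (Kk) × II-3 (Kk), whose cross gives 1/4 KK : 1/2 Kk : 1/4 kk; conditioning on being clear, III-2 is KK with probability 1/3, Kk with probability 2/3.
III-3 is a clear offspring of II-2 (Kk) × II-3 (Kk), whose cross gives 1/4 KK : 1/2 Kk : 1/4 kk; conditioning on being clear, III-3 is KK with probability 1/3, Kk with probability 2/3.
Summing over parental genotype combinations, P(offspring is clear) = 1/9·1 + 2/9·1 + 2/9·1 + 4/9·3/4 = 8/9.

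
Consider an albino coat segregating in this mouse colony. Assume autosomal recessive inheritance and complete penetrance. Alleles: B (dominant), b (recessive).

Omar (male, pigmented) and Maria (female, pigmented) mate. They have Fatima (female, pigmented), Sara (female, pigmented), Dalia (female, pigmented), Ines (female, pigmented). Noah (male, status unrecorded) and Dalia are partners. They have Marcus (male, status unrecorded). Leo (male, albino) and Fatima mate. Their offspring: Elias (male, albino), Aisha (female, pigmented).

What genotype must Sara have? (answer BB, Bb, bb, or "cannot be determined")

Sara's phenotype allows BB or Bb, and no parent or child forces a single allele at both positions; consistent genotype assignments exist with Sara as BB or Bb.

cannot be determined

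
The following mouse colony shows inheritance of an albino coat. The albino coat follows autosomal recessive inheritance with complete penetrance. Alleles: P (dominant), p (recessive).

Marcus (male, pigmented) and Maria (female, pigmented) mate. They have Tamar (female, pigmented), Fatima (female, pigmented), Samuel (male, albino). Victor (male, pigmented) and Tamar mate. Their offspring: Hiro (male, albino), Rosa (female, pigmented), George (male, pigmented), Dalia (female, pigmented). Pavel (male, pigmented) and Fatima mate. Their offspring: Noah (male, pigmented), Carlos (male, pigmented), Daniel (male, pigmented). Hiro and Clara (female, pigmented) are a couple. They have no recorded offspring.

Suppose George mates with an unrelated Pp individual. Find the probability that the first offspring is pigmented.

5/6

Victor is pigmented so carries P and passed p to Hiro (pp), so Victor is Pp.
Tamar is pigmented so carries P and passed p to Hiro (pp), so Tamar is Pp.
George is a pigmented offspring of Victor (Pp) × Tamar (Pp), whose cross gives 1/4 PP : 1/2 Pp : 1/4 pp; conditioning on being pigmented, George is PP with probability 1/3, Pp with probability 2/3.
Summing over parental genotype combinations, P(offspring is pigmented) = 1/3·1 + 2/3·3/4 = 5/6.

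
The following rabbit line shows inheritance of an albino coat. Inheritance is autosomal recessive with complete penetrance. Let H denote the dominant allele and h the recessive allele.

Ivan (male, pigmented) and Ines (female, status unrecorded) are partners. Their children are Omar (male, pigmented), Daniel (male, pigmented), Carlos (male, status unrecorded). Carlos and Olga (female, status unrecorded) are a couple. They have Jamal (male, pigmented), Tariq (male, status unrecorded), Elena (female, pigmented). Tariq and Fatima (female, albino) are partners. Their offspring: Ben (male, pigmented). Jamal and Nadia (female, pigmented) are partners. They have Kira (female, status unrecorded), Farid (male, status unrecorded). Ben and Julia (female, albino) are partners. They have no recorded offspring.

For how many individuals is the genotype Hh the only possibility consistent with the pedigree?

Obligate heterozygotes: Ben is pigmented so carries H and received h from Fatima (hh), so Ben is Hh.
Every other individual is either homozygous by phenotype or has at least one consistent homozygous assignment, so the count is 1.

1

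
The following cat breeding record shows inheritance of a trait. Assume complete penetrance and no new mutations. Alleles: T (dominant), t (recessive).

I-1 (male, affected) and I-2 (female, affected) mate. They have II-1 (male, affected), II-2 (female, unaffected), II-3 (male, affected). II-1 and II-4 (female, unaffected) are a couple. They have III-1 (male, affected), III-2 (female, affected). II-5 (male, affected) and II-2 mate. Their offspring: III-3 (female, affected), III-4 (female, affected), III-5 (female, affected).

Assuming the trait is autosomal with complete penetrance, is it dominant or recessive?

dominant

I-1 and I-2 are both affected yet have an unaffected child II-2. Under a recessive model two affected parents are homozygous and every child would be affected, so the trait cannot be recessive.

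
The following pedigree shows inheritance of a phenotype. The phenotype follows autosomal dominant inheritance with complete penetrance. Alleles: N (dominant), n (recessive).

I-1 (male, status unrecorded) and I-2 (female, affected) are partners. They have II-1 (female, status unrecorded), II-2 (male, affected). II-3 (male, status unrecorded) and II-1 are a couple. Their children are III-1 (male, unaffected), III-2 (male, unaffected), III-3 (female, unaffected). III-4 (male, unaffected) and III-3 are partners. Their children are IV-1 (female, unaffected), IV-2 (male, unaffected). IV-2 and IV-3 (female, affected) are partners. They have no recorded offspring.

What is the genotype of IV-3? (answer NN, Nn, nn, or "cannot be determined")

IV-3's phenotype allows NN or Nn, and no parent or child forces a single allele at both positions; consistent genotype assignments exist with IV-3 as NN or Nn.

cannot be determined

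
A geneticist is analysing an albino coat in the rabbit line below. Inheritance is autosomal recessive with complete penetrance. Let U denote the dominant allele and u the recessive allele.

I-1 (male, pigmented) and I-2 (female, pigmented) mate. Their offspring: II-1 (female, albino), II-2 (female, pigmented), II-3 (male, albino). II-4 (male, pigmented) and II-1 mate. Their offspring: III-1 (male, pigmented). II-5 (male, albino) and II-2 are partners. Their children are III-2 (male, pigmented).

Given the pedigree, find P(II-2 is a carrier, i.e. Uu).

1/2

I-1 is pigmented so carries U and passed u to II-1 (uu), so I-1 is Uu.
I-2 is pigmented so carries U and passed u to II-1 (uu), so I-2 is Uu.
Their cross gives offspring ratios 1/4 UU : 1/2 Uu : 1/4 uu. Conditioning on II-2 being pigmented, P(Uu) = 1/2 / 3/4 = 2/3 before taking II-2's own offspring into account.
II-5 is albino, so II-5 is uu.
Now use II-2's offspring. Probability of each recorded status — pigmented son III-2: 1/2 if II-2 is Uu, 1 if UU.
Bayes: P(Uu) = 2/3·1/2 / (2/3·1/2 + 1/3·1) = 1/2.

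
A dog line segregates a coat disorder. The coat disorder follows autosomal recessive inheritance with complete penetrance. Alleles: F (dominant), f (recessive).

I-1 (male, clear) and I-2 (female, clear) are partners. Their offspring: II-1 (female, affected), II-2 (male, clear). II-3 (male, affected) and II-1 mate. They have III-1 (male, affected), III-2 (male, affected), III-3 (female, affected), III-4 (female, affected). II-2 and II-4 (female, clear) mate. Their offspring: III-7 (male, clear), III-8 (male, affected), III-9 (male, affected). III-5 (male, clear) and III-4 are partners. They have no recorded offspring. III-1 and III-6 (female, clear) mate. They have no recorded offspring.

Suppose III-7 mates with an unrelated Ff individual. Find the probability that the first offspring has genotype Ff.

1/2

II-2 is clear so carries F and passed f to III-8 (ff), so II-2 is Ff.
II-4 is clear so carries F and passed f to III-8 (ff), so II-4 is Ff.
III-7 is a clear offspring of II-2 (Ff) × II-4 (Ff), whose cross gives 1/4 FF : 1/2 Ff : 1/4 ff; conditioning on being clear, III-7 is FF with probability 1/3, Ff with probability 2/3.
Summing over parental genotype combinations, P(offspring has genotype Ff) = 1/3·1/2 + 2/3·1/2 = 1/2.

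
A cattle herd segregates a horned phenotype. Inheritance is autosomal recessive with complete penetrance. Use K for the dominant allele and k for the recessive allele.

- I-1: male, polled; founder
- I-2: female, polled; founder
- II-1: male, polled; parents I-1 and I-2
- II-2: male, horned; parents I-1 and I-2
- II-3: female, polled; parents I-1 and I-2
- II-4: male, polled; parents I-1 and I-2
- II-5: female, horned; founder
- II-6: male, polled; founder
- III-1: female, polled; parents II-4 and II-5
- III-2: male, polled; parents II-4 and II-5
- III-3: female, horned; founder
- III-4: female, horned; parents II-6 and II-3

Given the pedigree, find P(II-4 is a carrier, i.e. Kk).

1/3

I-1 is polled so carries K and passed k to II-2 (kk), so I-1 is Kk.
I-2 is polled so carries K and passed k to II-2 (kk), so I-2 is Kk.
Their cross gives offspring ratios 1/4 KK : 1/2 Kk : 1/4 kk. Conditioning on II-4 being polled, P(Kk) = 1/2 / 3/4 = 2/3 before taking II-4's own offspring into account.
II-5 is horned, so II-5 is kk.
Now use II-4's offspring. Probability of each recorded status — polled daughter III-1: 1/2 if II-4 is Kk, 1 if KK; polled son III-2: 1/2 if II-4 is Kk, 1 if KK.
Bayes: P(Kk) = 2/3·1/4 / (2/3·1/4 + 1/3·1) = 1/3.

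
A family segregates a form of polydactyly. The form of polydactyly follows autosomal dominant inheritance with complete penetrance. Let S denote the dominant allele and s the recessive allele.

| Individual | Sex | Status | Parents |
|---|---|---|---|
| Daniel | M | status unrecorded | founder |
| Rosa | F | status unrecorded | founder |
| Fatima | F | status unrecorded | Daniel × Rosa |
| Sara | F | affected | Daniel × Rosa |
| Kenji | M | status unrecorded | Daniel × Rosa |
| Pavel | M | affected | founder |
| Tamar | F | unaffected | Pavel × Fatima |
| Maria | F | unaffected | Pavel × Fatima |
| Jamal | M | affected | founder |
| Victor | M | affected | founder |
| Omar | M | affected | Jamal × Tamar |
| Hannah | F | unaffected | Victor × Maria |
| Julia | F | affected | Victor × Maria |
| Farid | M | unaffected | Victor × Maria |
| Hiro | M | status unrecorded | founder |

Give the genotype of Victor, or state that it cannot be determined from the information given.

From phenotype alone, Victor is SS or Ss.
Victor is affected so carries S and passed s to Hannah (ss), so Victor is Ss.

Ss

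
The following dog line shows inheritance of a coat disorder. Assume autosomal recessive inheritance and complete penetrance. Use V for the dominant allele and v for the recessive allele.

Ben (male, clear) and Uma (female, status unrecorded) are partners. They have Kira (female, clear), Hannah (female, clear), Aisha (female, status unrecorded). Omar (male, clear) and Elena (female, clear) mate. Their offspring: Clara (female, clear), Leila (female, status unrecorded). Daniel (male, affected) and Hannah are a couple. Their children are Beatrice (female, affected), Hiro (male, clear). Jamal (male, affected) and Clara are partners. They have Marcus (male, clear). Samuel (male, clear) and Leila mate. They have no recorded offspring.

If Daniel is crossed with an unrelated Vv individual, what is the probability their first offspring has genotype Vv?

1/2

Daniel is affected, so Daniel is vv.
The cross gives 1/2 Vv : 1/2 vv, so P(offspring has genotype Vv) = 1/2.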